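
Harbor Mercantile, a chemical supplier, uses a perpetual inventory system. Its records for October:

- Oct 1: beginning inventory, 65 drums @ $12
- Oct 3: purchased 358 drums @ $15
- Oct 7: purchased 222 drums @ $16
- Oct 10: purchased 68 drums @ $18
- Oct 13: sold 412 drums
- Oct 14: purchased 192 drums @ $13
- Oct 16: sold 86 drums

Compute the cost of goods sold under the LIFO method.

COGS = $7,724

Oct 13, 412 sold [LIFO — newest first]: 68 @ $18 + 222 @ $16 + 122 @ $15 = $6,606
Oct 16, 86 sold [LIFO — newest first]: 86 @ $13 = $1,118
Total COGS = $6,606 + $1,118 = $7,724
Ending inventory: 65 @ $12 + 236 @ $15 + 106 @ $13 = $5,698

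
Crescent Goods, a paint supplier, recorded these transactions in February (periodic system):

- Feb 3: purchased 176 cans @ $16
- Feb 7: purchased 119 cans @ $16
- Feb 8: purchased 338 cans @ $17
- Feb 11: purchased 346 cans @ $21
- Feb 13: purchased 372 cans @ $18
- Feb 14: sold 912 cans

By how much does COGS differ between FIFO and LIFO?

$935

FIFO COGS: 176 @ $16 + 119 @ $16 + 338 @ $17 + 279 @ $21 = $16,325
LIFO COGS: 372 @ $18 + 346 @ $21 + 194 @ $17 = $17,260
Difference = |$16,325 − $17,260| = $935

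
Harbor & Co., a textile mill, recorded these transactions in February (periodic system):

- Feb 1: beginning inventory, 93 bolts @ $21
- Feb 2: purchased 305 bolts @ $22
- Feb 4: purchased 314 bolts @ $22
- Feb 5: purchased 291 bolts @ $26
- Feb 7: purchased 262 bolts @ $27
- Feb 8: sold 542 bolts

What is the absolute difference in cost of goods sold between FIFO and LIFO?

FIFO COGS: 93 @ $21 + 305 @ $22 + 144 @ $22 = $11,831
LIFO COGS: 262 @ $27 + 280 @ $26 = $14,354
Difference = |$11,831 − $14,354| = $2,523

$2,523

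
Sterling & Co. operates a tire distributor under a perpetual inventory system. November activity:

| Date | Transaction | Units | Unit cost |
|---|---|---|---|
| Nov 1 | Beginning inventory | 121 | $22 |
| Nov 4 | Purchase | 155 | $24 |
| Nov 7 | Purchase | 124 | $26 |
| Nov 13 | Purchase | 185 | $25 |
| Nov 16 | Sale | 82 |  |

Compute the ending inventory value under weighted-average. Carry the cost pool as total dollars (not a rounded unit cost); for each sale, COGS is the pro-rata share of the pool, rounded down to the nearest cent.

After Nov 1: 121 on hand, pool $2,662.00 (≈ $22.0000 each)
After Nov 4: 276 on hand, pool $6,382.00 (≈ $23.1232 each)
After Nov 7: 400 on hand, pool $9,606.00 (≈ $24.0150 each)
After Nov 13: 585 on hand, pool $14,231.00 (≈ $24.3265 each)
Nov 16, sell 82: 82/585 × $14,231.00 → $1,994.77
Ending inventory (cost pool remaining) = $12,236.23

Ending inventory = $12,236.23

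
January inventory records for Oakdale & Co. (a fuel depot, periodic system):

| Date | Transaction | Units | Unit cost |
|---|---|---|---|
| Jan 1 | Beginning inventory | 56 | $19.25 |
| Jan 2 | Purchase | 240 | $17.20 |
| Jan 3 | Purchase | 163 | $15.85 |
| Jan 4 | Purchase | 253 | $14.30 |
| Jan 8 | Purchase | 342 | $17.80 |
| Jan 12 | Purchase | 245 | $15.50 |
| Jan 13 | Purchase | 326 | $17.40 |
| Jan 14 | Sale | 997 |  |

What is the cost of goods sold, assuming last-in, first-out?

Jan 14, 997 sold [LIFO — newest first]: 326 @ $17.40 + 245 @ $15.50 + 342 @ $17.80 + 84 @ $14.30 = $16,758.70
Ending inventory: 56 @ $19.25 + 240 @ $17.20 + 163 @ $15.85 + 169 @ $14.30 = $10,206.25

COGS = $16,758.70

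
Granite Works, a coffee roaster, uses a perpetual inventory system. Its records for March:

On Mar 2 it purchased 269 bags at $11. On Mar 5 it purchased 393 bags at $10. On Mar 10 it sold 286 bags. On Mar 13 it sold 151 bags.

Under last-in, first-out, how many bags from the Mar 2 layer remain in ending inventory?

225

Mar 10, 286 sold [LIFO — newest first]: 286 @ $10 = $2,860
Mar 13, 151 sold [LIFO — newest first]: 107 @ $10 + 44 @ $11 = $1,554
Total COGS = $2,860 + $1,554 = $4,414
Ending inventory: 225 @ $11 = $2,475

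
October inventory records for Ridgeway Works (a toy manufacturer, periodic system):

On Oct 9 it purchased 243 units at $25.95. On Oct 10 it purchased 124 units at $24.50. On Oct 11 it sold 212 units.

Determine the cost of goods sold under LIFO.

Oct 11, 212 sold [LIFO — newest first]: 124 @ $24.50 + 88 @ $25.95 = $5,321.60
Ending inventory: 155 @ $25.95 = $4,022.25
Check: goods available $9,343.85 = COGS $5,321.60 + ending $4,022.25

COGS = $5,321.60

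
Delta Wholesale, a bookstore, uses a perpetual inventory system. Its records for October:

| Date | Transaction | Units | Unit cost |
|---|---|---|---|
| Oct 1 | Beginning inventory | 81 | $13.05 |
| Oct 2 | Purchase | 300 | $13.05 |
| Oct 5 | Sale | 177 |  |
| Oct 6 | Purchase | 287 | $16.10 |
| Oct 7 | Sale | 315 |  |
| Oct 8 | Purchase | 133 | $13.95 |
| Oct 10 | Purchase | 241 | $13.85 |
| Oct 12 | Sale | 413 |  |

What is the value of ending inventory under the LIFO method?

Ending inventory = $1,787.85

Oct 5, 177 sold [LIFO — newest first]: 177 @ $13.05 = $2,309.85
Oct 7, 315 sold [LIFO — newest first]: 287 @ $16.10 + 28 @ $13.05 = $4,986.10
Oct 12, 413 sold [LIFO — newest first]: 241 @ $13.85 + 133 @ $13.95 + 39 @ $13.05 = $5,702.15
Total COGS = $2,309.85 + $4,986.10 + $5,702.15 = $12,998.10
Ending inventory: 81 @ $13.05 + 56 @ $13.05 = $1,787.85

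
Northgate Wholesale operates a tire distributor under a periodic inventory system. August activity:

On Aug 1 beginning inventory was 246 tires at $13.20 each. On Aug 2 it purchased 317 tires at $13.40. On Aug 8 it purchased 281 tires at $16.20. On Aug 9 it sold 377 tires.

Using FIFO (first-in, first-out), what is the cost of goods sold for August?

Aug 9, 377 sold [FIFO — oldest first]: 246 @ $13.20 + 131 @ $13.40 = $5,002.60
Ending inventory: 186 @ $13.40 + 281 @ $16.20 = $7,044.60

COGS = $5,002.60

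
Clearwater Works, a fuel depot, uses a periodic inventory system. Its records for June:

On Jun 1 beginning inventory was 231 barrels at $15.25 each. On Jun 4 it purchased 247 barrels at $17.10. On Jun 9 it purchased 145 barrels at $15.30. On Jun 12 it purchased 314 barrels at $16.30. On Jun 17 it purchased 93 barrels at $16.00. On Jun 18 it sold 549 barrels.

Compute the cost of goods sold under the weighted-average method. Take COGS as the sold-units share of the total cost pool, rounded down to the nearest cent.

COGS = $8,832.58

Jun 18, sell 549: 549/1030 × $16,571.15 → $8,832.58
Ending inventory (cost pool remaining) = $7,738.57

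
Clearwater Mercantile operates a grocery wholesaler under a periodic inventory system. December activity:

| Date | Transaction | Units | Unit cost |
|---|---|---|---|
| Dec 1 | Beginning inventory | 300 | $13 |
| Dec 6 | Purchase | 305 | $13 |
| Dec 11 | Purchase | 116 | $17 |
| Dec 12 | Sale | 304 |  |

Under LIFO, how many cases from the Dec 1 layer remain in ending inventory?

Dec 12, 304 sold [LIFO — newest first]: 116 @ $17 + 188 @ $13 = $4,416
Ending inventory: 300 @ $13 + 117 @ $13 = $5,421

300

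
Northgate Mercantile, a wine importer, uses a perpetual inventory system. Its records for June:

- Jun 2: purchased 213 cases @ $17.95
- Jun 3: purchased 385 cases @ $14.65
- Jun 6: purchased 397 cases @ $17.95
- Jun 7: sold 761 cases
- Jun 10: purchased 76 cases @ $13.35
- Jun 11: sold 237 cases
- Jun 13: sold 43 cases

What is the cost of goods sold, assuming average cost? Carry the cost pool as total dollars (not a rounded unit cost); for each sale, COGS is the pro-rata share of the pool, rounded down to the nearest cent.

After Jun 2: 213 on hand, pool $3,823.35 (≈ $17.9500 each)
After Jun 3: 598 on hand, pool $9,463.60 (≈ $15.8254 each)
After Jun 6: 995 on hand, pool $16,589.75 (≈ $16.6731 each)
Jun 7, sell 761: 761/995 × $16,589.75 → $12,688.24
After Jun 10: 310 on hand, pool $4,916.11 (≈ $15.8584 each)
Jun 11, sell 237: 237/310 × $4,916.11 → $3,758.44
Jun 13, sell 43: 43/73 × $1,157.67 → $681.91
Total COGS = $12,688.24 + $3,758.44 + $681.91 = $17,128.59
Ending inventory (cost pool remaining) = $475.76
Check: goods available $17,604.35 = COGS $17,128.59 + ending $475.76

COGS = $17,128.59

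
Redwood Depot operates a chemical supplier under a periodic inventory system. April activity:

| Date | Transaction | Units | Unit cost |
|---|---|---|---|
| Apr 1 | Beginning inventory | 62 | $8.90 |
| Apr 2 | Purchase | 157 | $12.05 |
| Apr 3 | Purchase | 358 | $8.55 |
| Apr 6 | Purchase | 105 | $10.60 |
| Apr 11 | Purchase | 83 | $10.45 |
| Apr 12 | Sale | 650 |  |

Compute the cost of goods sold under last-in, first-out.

COGS = $6,294.45

Apr 12, 650 sold [LIFO — newest first]: 83 @ $10.45 + 105 @ $10.60 + 358 @ $8.55 + 104 @ $12.05 = $6,294.45
Ending inventory: 62 @ $8.90 + 53 @ $12.05 = $1,190.45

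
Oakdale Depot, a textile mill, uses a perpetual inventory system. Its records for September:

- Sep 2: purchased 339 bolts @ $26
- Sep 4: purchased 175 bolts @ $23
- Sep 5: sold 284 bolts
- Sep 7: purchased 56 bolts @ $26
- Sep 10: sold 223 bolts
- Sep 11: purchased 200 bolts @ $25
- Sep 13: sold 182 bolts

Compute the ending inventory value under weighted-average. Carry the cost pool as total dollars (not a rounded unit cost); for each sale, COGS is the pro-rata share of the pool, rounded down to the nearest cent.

After Sep 2: 339 on hand, pool $8,814.00 (≈ $26.0000 each)
After Sep 4: 514 on hand, pool $12,839.00 (≈ $24.9786 each)
Sep 5, sell 284: 284/514 × $12,839.00 → $7,093.92
After Sep 7: 286 on hand, pool $7,201.08 (≈ $25.1786 each)
Sep 10, sell 223: 223/286 × $7,201.08 → $5,614.82
After Sep 11: 263 on hand, pool $6,586.26 (≈ $25.0428 each)
Sep 13, sell 182: 182/263 × $6,586.26 → $4,557.79
Total COGS = $7,093.92 + $5,614.82 + $4,557.79 = $17,266.53
Ending inventory (cost pool remaining) = $2,028.47
Check: goods available $19,295.00 = COGS $17,266.53 + ending $2,028.47

Ending inventory = $2,028.47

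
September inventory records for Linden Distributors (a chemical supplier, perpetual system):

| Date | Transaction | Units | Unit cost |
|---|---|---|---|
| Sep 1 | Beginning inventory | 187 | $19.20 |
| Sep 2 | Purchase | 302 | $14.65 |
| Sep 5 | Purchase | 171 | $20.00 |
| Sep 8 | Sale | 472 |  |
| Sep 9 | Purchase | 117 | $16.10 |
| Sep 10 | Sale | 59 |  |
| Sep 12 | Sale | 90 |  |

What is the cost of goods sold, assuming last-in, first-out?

Sep 8, 472 sold [LIFO — newest first]: 171 @ $20.00 + 301 @ $14.65 = $7,829.65
Sep 10, 59 sold [LIFO — newest first]: 59 @ $16.10 = $949.90
Sep 12, 90 sold [LIFO — newest first]: 58 @ $16.10 + 1 @ $14.65 + 31 @ $19.20 = $1,543.65
Total COGS = $7,829.65 + $949.90 + $1,543.65 = $10,323.20
Ending inventory: 156 @ $19.20 = $2,995.20

COGS = $10,323.20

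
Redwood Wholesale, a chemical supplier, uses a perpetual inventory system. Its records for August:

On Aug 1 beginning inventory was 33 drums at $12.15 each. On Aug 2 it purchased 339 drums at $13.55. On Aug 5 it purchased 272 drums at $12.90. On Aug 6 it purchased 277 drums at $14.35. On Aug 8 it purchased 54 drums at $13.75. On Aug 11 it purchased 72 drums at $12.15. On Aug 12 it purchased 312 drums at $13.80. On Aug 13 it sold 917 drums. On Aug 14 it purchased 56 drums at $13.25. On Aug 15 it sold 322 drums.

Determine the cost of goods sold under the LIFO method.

Aug 13, 917 sold [LIFO — newest first]: 312 @ $13.80 + 72 @ $12.15 + 54 @ $13.75 + 277 @ $14.35 + 202 @ $12.90 = $12,503.65
Aug 15, 322 sold [LIFO — newest first]: 56 @ $13.25 + 70 @ $12.90 + 196 @ $13.55 = $4,300.80
Total COGS = $12,503.65 + $4,300.80 = $16,804.45
Ending inventory: 33 @ $12.15 + 143 @ $13.55 = $2,338.60

COGS = $16,804.45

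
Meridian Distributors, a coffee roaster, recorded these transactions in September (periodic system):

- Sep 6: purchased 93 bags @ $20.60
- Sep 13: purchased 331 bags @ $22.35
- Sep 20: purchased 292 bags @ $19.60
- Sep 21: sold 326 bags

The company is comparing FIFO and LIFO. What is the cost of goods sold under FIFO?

COGS = $7,123.35

FIFO COGS: 93 @ $20.60 + 233 @ $22.35 = $7,123.35
LIFO COGS: 292 @ $19.60 + 34 @ $22.35 = $6,483.10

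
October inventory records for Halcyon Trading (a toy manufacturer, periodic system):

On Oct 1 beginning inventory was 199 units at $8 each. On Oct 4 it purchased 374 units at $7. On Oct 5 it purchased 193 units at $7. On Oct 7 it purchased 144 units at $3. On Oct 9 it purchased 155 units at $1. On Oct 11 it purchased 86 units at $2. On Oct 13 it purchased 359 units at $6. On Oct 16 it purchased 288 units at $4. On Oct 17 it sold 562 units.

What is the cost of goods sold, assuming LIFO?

COGS = $2,796

Oct 17, 562 sold [LIFO — newest first]: 288 @ $4 + 274 @ $6 = $2,796
Ending inventory: 199 @ $8 + 374 @ $7 + 193 @ $7 + 144 @ $3 + 155 @ $1 + 86 @ $2 + 85 @ $6 = $6,830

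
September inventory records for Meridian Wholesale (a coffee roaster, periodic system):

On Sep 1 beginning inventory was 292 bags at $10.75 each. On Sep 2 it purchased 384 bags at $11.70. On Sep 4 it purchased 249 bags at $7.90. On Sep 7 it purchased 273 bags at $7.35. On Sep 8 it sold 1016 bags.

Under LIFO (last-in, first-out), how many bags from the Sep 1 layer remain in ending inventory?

182

Sep 8, 1016 sold [LIFO — newest first]: 273 @ $7.35 + 249 @ $7.90 + 384 @ $11.70 + 110 @ $10.75 = $9,648.95
Ending inventory: 182 @ $10.75 = $1,956.50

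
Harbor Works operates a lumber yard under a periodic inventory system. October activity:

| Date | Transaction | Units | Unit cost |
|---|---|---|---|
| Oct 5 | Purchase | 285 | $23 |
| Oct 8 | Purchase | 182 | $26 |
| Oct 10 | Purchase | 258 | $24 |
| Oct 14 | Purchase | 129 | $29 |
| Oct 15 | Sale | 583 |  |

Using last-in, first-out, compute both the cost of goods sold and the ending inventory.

Oct 15, 583 sold [LIFO — newest first]: 129 @ $29 + 258 @ $24 + 182 @ $26 + 14 @ $23 = $14,987
Ending inventory: 271 @ $23 = $6,233

COGS = $14,987; ending inventory = $6,233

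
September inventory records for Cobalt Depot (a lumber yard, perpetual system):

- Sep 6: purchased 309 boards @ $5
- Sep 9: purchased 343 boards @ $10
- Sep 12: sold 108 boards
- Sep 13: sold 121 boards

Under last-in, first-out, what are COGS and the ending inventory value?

COGS = $2,290; ending inventory = $2,685

Sep 12, 108 sold [LIFO — newest first]: 108 @ $10 = $1,080
Sep 13, 121 sold [LIFO — newest first]: 121 @ $10 = $1,210
Total COGS = $1,080 + $1,210 = $2,290
Ending inventory: 309 @ $5 + 114 @ $10 = $2,685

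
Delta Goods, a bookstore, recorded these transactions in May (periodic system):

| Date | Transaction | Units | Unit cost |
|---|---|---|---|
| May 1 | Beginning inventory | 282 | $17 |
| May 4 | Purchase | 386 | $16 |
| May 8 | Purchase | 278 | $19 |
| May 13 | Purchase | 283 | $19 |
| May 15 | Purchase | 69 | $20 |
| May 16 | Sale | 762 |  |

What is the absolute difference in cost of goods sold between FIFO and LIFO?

FIFO COGS: 282 @ $17 + 386 @ $16 + 94 @ $19 = $12,756
LIFO COGS: 69 @ $20 + 283 @ $19 + 278 @ $19 + 132 @ $16 = $14,151
Difference = |$12,756 − $14,151| = $1,395

$1,395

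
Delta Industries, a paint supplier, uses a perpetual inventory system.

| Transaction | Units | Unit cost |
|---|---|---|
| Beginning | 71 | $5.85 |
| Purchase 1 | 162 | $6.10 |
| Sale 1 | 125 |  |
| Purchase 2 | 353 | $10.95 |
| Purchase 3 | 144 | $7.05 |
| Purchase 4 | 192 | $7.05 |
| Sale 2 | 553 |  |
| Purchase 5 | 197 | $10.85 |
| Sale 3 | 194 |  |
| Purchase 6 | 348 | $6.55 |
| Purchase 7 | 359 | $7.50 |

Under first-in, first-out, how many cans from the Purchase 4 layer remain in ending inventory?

Sale 1 (125) [FIFO — oldest first]: 71 @ $5.85 + 54 @ $6.10 = $744.75
Sale 2 (553) [FIFO — oldest first]: 108 @ $6.10 + 353 @ $10.95 + 92 @ $7.05 = $5,172.75
Sale 3 (194) [FIFO — oldest first]: 52 @ $7.05 + 142 @ $7.05 = $1,367.70
Total COGS = $744.75 + $5,172.75 + $1,367.70 = $7,285.20
Ending inventory: 50 @ $7.05 + 197 @ $10.85 + 348 @ $6.55 + 359 @ $7.50 = $7,461.85

50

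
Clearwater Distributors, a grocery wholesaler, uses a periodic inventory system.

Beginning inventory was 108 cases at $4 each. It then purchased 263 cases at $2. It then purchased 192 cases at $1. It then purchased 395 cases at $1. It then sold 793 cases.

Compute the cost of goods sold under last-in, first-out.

COGS = $999

Sale 1 (793) [LIFO — newest first]: 395 @ $1 + 192 @ $1 + 206 @ $2 = $999
Ending inventory: 108 @ $4 + 57 @ $2 = $546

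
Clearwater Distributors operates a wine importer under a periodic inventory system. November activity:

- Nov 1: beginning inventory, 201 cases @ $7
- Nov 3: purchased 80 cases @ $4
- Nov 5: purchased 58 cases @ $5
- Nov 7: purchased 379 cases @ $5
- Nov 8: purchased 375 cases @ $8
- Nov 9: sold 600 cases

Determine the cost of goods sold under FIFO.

Nov 9, 600 sold [FIFO — oldest first]: 201 @ $7 + 80 @ $4 + 58 @ $5 + 261 @ $5 = $3,322
Ending inventory: 118 @ $5 + 375 @ $8 = $3,590

COGS = $3,322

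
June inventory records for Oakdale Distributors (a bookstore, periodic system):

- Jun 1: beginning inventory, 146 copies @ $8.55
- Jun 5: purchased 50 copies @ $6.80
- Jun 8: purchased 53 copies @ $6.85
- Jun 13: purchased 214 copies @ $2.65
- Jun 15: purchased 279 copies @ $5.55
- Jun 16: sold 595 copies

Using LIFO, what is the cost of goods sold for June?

Jun 16, 595 sold [LIFO — newest first]: 279 @ $5.55 + 214 @ $2.65 + 53 @ $6.85 + 49 @ $6.80 = $2,811.80
Ending inventory: 146 @ $8.55 + 1 @ $6.80 = $1,255.10
Check: goods available $4,066.90 = COGS $2,811.80 + ending $1,255.10

COGS = $2,811.80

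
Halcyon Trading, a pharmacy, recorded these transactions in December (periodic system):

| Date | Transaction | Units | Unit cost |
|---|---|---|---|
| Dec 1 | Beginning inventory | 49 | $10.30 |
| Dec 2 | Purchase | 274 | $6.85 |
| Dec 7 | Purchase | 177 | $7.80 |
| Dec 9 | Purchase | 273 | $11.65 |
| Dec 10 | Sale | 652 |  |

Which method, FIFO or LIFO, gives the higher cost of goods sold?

LIFO

FIFO COGS: 49 @ $10.30 + 274 @ $6.85 + 177 @ $7.80 + 152 @ $11.65 = $5,533.00
LIFO COGS: 273 @ $11.65 + 177 @ $7.80 + 202 @ $6.85 = $5,944.75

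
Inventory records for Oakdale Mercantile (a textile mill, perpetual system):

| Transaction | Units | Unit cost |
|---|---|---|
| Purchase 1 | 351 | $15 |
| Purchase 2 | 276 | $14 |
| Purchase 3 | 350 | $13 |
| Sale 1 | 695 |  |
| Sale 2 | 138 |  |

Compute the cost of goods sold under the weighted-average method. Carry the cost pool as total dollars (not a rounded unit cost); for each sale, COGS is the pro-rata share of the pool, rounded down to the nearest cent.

COGS = $11,662.85

After Purchase 1: 351 on hand, pool $5,265.00 (≈ $15.0000 each)
After Purchase 2: 627 on hand, pool $9,129.00 (≈ $14.5598 each)
After Purchase 3: 977 on hand, pool $13,679.00 (≈ $14.0010 each)
Sale 1, sell 695: 695/977 × $13,679.00 → $9,730.71
Sale 2, sell 138: 138/282 × $3,948.29 → $1,932.14
Total COGS = $9,730.71 + $1,932.14 = $11,662.85
Ending inventory (cost pool remaining) = $2,016.15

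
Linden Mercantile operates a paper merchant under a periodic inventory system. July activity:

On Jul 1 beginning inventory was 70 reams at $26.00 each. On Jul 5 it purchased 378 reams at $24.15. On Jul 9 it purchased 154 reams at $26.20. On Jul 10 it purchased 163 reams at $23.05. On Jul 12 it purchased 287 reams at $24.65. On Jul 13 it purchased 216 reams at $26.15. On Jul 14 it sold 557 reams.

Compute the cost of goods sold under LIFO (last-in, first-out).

Jul 14, 557 sold [LIFO — newest first]: 216 @ $26.15 + 287 @ $24.65 + 54 @ $23.05 = $13,967.65
Ending inventory: 70 @ $26.00 + 378 @ $24.15 + 154 @ $26.20 + 109 @ $23.05 = $17,495.95

COGS = $13,967.65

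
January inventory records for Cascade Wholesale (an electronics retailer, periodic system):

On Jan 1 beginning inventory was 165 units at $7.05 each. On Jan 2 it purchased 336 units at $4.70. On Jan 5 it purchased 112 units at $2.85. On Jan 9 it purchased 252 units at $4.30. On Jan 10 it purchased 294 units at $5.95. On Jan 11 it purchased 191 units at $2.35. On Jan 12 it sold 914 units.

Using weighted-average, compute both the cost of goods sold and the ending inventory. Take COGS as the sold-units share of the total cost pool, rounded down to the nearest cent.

COGS = $4,294.71; ending inventory = $2,048.69

Jan 12, sell 914: 914/1350 × $6,343.40 → $4,294.71
Ending inventory (cost pool remaining) = $2,048.69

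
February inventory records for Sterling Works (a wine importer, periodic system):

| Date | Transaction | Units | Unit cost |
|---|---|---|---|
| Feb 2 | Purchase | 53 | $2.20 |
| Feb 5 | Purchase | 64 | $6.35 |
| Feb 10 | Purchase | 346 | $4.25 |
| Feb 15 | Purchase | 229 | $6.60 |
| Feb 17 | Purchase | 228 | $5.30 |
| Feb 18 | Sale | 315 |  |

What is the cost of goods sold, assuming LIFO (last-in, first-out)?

COGS = $1,782.60

Feb 18, 315 sold [LIFO — newest first]: 228 @ $5.30 + 87 @ $6.60 = $1,782.60
Ending inventory: 53 @ $2.20 + 64 @ $6.35 + 346 @ $4.25 + 142 @ $6.60 = $2,930.70
Check: goods available $4,713.30 = COGS $1,782.60 + ending $2,930.70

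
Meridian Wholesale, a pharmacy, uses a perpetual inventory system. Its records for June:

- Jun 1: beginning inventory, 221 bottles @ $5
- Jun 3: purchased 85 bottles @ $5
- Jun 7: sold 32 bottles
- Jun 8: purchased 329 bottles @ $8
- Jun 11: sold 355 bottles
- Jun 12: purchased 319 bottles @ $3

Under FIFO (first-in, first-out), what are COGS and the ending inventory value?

COGS = $2,178; ending inventory = $2,941

Jun 7, 32 sold [FIFO — oldest first]: 32 @ $5 = $160
Jun 11, 355 sold [FIFO — oldest first]: 189 @ $5 + 85 @ $5 + 81 @ $8 = $2,018
Total COGS = $160 + $2,018 = $2,178
Ending inventory: 248 @ $8 + 319 @ $3 = $2,941
Check: goods available $5,119 = COGS $2,178 + ending $2,941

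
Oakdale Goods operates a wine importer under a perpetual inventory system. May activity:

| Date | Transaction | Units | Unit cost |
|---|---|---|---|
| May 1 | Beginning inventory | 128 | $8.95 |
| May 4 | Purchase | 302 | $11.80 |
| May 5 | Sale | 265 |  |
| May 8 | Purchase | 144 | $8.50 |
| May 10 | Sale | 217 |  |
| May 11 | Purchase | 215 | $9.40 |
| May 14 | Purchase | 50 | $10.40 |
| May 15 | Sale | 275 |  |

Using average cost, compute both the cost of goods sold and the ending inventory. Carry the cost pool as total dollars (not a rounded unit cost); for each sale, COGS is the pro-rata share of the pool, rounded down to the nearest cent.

COGS = $7,683.26; ending inventory = $790.94

After May 1: 128 on hand, pool $1,145.60 (≈ $8.9500 each)
After May 4: 430 on hand, pool $4,709.20 (≈ $10.9516 each)
May 5, sell 265: 265/430 × $4,709.20 → $2,902.18
After May 8: 309 on hand, pool $3,031.02 (≈ $9.8091 each)
May 10, sell 217: 217/309 × $3,031.02 → $2,128.58
After May 11: 307 on hand, pool $2,923.44 (≈ $9.5226 each)
After May 14: 357 on hand, pool $3,443.44 (≈ $9.6455 each)
May 15, sell 275: 275/357 × $3,443.44 → $2,652.50
Total COGS = $2,902.18 + $2,128.58 + $2,652.50 = $7,683.26
Ending inventory (cost pool remaining) = $790.94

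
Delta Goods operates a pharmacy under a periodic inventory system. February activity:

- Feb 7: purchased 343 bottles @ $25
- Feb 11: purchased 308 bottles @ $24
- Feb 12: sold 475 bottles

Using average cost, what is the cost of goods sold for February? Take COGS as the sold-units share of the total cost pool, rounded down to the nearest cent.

Feb 12, sell 475: 475/651 × $15,967.00 → $11,650.26
Ending inventory (cost pool remaining) = $4,316.74

COGS = $11,650.26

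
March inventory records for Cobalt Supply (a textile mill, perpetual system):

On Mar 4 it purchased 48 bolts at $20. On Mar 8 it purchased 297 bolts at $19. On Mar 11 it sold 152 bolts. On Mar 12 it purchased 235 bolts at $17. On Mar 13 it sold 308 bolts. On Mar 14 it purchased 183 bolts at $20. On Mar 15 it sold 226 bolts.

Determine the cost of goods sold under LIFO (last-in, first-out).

COGS = $12,747

Mar 11, 152 sold [LIFO — newest first]: 152 @ $19 = $2,888
Mar 13, 308 sold [LIFO — newest first]: 235 @ $17 + 73 @ $19 = $5,382
Mar 15, 226 sold [LIFO — newest first]: 183 @ $20 + 43 @ $19 = $4,477
Total COGS = $2,888 + $5,382 + $4,477 = $12,747
Ending inventory: 48 @ $20 + 29 @ $19 = $1,511
Check: goods available $14,258 = COGS $12,747 + ending $1,511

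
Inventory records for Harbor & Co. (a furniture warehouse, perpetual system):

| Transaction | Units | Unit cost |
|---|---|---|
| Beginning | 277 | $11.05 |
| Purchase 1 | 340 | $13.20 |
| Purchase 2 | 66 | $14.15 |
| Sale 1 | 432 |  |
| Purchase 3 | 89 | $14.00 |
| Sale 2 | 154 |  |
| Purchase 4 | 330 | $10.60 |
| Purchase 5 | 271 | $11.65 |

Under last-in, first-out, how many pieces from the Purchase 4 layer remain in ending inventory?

Sale 1 (432) [LIFO — newest first]: 66 @ $14.15 + 340 @ $13.20 + 26 @ $11.05 = $5,709.20
Sale 2 (154) [LIFO — newest first]: 89 @ $14.00 + 65 @ $11.05 = $1,964.25
Total COGS = $5,709.20 + $1,964.25 = $7,673.45
Ending inventory: 186 @ $11.05 + 330 @ $10.60 + 271 @ $11.65 = $8,710.45

330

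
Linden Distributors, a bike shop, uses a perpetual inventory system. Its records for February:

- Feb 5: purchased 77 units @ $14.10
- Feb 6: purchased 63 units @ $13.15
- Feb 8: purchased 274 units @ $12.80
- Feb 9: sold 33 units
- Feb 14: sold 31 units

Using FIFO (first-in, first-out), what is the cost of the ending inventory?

Feb 9, 33 sold [FIFO — oldest first]: 33 @ $14.10 = $465.30
Feb 14, 31 sold [FIFO — oldest first]: 31 @ $14.10 = $437.10
Total COGS = $465.30 + $437.10 = $902.40
Ending inventory: 13 @ $14.10 + 63 @ $13.15 + 274 @ $12.80 = $4,518.95
Check: goods available $5,421.35 = COGS $902.40 + ending $4,518.95

Ending inventory = $4,518.95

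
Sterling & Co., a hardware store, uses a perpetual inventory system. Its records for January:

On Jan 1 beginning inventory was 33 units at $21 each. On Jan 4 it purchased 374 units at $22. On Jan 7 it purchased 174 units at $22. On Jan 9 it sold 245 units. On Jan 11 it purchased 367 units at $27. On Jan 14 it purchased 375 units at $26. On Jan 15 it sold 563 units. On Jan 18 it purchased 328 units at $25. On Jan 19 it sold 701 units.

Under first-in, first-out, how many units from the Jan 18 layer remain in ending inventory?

142

Jan 9, 245 sold [FIFO — oldest first]: 33 @ $21 + 212 @ $22 = $5,357
Jan 15, 563 sold [FIFO — oldest first]: 162 @ $22 + 174 @ $22 + 227 @ $27 = $13,521
Jan 19, 701 sold [FIFO — oldest first]: 140 @ $27 + 375 @ $26 + 186 @ $25 = $18,180
Total COGS = $5,357 + $13,521 + $18,180 = $37,058
Ending inventory: 142 @ $25 = $3,550
Check: goods available $40,608 = COGS $37,058 + ending $3,550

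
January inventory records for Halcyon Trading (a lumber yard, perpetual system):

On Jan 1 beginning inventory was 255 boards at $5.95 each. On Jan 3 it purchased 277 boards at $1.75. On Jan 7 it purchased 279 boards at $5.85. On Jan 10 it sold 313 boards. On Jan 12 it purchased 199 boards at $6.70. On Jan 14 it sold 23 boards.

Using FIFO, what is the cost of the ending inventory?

Ending inventory = $3,308.45

Jan 10, 313 sold [FIFO — oldest first]: 255 @ $5.95 + 58 @ $1.75 = $1,618.75
Jan 14, 23 sold [FIFO — oldest first]: 23 @ $1.75 = $40.25
Total COGS = $1,618.75 + $40.25 = $1,659.00
Ending inventory: 196 @ $1.75 + 279 @ $5.85 + 199 @ $6.70 = $3,308.45
Check: goods available $4,967.45 = COGS $1,659.00 + ending $3,308.45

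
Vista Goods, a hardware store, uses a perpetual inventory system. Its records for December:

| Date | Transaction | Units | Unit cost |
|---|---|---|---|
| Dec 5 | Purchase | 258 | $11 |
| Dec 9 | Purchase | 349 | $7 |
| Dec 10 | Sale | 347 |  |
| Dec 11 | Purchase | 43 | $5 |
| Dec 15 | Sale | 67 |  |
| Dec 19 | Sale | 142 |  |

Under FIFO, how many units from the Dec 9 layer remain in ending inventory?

Dec 10, 347 sold [FIFO — oldest first]: 258 @ $11 + 89 @ $7 = $3,461
Dec 15, 67 sold [FIFO — oldest first]: 67 @ $7 = $469
Dec 19, 142 sold [FIFO — oldest first]: 142 @ $7 = $994
Total COGS = $3,461 + $469 + $994 = $4,924
Ending inventory: 51 @ $7 + 43 @ $5 = $572

51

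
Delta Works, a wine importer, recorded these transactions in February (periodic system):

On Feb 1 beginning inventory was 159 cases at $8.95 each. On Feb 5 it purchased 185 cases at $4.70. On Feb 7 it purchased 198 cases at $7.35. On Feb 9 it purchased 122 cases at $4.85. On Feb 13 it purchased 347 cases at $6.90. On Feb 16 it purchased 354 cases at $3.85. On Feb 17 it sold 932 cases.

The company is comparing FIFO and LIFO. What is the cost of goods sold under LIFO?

COGS = $5,150.05

FIFO COGS: 159 @ $8.95 + 185 @ $4.70 + 198 @ $7.35 + 122 @ $4.85 + 268 @ $6.90 = $6,188.75
LIFO COGS: 354 @ $3.85 + 347 @ $6.90 + 122 @ $4.85 + 109 @ $7.35 = $5,150.05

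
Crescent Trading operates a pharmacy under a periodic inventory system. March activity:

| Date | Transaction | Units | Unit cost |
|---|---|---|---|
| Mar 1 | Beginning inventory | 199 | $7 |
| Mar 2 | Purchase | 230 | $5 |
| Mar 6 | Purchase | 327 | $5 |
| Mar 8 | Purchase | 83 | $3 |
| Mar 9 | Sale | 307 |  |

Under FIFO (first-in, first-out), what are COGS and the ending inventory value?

Mar 9, 307 sold [FIFO — oldest first]: 199 @ $7 + 108 @ $5 = $1,933
Ending inventory: 122 @ $5 + 327 @ $5 + 83 @ $3 = $2,494
Check: goods available $4,427 = COGS $1,933 + ending $2,494

COGS = $1,933; ending inventory = $2,494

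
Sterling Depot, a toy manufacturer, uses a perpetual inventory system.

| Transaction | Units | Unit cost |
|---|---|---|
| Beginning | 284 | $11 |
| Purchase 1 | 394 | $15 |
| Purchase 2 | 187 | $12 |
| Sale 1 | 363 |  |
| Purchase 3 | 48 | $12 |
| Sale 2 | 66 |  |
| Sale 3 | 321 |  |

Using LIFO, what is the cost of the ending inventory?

Ending inventory = $1,793

Sale 1 (363) [LIFO — newest first]: 187 @ $12 + 176 @ $15 = $4,884
Sale 2 (66) [LIFO — newest first]: 48 @ $12 + 18 @ $15 = $846
Sale 3 (321) [LIFO — newest first]: 200 @ $15 + 121 @ $11 = $4,331
Total COGS = $4,884 + $846 + $4,331 = $10,061
Ending inventory: 163 @ $11 = $1,793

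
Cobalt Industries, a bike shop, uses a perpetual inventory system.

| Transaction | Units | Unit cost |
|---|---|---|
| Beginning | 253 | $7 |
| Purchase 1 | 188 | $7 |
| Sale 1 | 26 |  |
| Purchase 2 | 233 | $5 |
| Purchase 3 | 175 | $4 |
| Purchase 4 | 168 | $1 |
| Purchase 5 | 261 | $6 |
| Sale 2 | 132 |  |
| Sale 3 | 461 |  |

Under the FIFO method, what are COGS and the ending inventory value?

Sale 1 (26) [FIFO — oldest first]: 26 @ $7 = $182
Sale 2 (132) [FIFO — oldest first]: 132 @ $7 = $924
Sale 3 (461) [FIFO — oldest first]: 95 @ $7 + 188 @ $7 + 178 @ $5 = $2,871
Total COGS = $182 + $924 + $2,871 = $3,977
Ending inventory: 55 @ $5 + 175 @ $4 + 168 @ $1 + 261 @ $6 = $2,709

COGS = $3,977; ending inventory = $2,709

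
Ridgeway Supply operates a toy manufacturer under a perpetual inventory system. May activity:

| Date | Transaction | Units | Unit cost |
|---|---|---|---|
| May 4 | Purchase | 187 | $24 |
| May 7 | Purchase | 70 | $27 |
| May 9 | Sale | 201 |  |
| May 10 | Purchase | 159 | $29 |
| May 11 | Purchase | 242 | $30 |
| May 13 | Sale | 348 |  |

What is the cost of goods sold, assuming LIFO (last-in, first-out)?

COGS = $15,368

May 9, 201 sold [LIFO — newest first]: 70 @ $27 + 131 @ $24 = $5,034
May 13, 348 sold [LIFO — newest first]: 242 @ $30 + 106 @ $29 = $10,334
Total COGS = $5,034 + $10,334 = $15,368
Ending inventory: 56 @ $24 + 53 @ $29 = $2,881
Check: goods available $18,249 = COGS $15,368 + ending $2,881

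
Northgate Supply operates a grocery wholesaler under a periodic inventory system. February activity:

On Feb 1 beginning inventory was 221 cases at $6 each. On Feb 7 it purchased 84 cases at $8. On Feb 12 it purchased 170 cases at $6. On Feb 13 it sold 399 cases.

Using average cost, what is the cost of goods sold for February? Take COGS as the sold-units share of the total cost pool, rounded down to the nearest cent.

Feb 13, sell 399: 399/475 × $3,018.00 → $2,535.12
Ending inventory (cost pool remaining) = $482.88
Check: goods available $3,018.00 = COGS $2,535.12 + ending $482.88

COGS = $2,535.12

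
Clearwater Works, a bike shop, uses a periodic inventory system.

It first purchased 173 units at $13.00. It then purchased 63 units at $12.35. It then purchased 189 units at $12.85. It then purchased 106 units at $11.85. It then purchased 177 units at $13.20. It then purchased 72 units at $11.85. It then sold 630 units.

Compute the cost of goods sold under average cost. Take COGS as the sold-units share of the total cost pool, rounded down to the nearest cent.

COGS = $7,997.28

Sale 1, sell 630: 630/780 × $9,901.40 → $7,997.28
Ending inventory (cost pool remaining) = $1,904.12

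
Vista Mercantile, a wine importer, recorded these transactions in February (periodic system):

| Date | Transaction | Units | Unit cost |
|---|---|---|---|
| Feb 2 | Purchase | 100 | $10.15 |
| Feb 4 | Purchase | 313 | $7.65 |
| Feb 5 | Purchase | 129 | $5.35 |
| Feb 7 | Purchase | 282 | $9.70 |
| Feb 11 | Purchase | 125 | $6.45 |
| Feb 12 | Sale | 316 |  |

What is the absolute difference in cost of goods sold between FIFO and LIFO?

$8.45

FIFO COGS: 100 @ $10.15 + 216 @ $7.65 = $2,667.40
LIFO COGS: 125 @ $6.45 + 191 @ $9.70 = $2,658.95
Difference = |$2,667.40 − $2,658.95| = $8.45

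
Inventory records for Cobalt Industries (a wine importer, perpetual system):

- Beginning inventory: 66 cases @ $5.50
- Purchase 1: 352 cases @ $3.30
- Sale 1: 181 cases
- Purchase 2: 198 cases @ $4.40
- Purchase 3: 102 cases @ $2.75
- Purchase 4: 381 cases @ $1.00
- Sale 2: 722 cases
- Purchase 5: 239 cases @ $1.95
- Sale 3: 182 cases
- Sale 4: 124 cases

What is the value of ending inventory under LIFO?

Ending inventory = $570.90

Sale 1 (181) [LIFO — newest first]: 181 @ $3.30 = $597.30
Sale 2 (722) [LIFO — newest first]: 381 @ $1.00 + 102 @ $2.75 + 198 @ $4.40 + 41 @ $3.30 = $1,668.00
Sale 3 (182) [LIFO — newest first]: 182 @ $1.95 = $354.90
Sale 4 (124) [LIFO — newest first]: 57 @ $1.95 + 67 @ $3.30 = $332.25
Total COGS = $597.30 + $1,668.00 + $354.90 + $332.25 = $2,952.45
Ending inventory: 66 @ $5.50 + 63 @ $3.30 = $570.90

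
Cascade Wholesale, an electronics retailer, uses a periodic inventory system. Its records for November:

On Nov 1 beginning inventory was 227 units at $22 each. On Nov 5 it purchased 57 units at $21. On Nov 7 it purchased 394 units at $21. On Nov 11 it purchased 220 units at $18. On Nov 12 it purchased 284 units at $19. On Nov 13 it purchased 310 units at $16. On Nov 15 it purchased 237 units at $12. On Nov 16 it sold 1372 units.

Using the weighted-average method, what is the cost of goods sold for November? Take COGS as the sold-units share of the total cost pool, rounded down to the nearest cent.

COGS = $25,095.14

Nov 16, sell 1372: 1372/1729 × $31,625.00 → $25,095.14
Ending inventory (cost pool remaining) = $6,529.86
Check: goods available $31,625.00 = COGS $25,095.14 + ending $6,529.86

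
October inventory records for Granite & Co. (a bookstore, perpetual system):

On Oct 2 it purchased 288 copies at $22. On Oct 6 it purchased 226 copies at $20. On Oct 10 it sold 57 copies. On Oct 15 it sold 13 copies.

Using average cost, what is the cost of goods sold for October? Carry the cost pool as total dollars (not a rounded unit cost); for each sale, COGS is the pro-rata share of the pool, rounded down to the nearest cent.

COGS = $1,478.43

After Oct 2: 288 on hand, pool $6,336.00 (≈ $22.0000 each)
After Oct 6: 514 on hand, pool $10,856.00 (≈ $21.1206 each)
Oct 10, sell 57: 57/514 × $10,856.00 → $1,203.87
Oct 15, sell 13: 13/457 × $9,652.13 → $274.56
Total COGS = $1,203.87 + $274.56 = $1,478.43
Ending inventory (cost pool remaining) = $9,377.57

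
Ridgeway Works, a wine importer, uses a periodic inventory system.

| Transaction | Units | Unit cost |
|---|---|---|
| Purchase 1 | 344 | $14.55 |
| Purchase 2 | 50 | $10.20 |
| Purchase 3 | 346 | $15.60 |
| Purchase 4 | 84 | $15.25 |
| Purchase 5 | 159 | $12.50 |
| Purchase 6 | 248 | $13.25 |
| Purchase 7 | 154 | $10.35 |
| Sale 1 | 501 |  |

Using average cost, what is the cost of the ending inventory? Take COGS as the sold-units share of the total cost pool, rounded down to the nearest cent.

Ending inventory = $12,166.14

Sale 1, sell 501: 501/1385 × $19,061.20 → $6,895.06
Ending inventory (cost pool remaining) = $12,166.14
Check: goods available $19,061.20 = COGS $6,895.06 + ending $12,166.14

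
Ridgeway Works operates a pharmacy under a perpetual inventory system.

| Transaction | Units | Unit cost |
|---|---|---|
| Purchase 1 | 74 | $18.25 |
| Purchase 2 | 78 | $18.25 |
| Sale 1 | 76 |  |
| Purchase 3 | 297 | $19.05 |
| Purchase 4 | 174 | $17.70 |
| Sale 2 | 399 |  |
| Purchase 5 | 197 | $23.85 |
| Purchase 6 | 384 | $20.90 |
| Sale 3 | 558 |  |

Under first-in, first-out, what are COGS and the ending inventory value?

COGS = $20,661.80; ending inventory = $3,573.90

Sale 1 (76) [FIFO — oldest first]: 74 @ $18.25 + 2 @ $18.25 = $1,387.00
Sale 2 (399) [FIFO — oldest first]: 76 @ $18.25 + 297 @ $19.05 + 26 @ $17.70 = $7,505.05
Sale 3 (558) [FIFO — oldest first]: 148 @ $17.70 + 197 @ $23.85 + 213 @ $20.90 = $11,769.75
Total COGS = $1,387.00 + $7,505.05 + $11,769.75 = $20,661.80
Ending inventory: 171 @ $20.90 = $3,573.90
Check: goods available $24,235.70 = COGS $20,661.80 + ending $3,573.90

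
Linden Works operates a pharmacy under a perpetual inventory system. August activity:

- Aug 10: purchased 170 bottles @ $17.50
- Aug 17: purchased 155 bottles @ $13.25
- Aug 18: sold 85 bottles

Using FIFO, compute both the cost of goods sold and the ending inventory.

COGS = $1,487.50; ending inventory = $3,541.25

Aug 18, 85 sold [FIFO — oldest first]: 85 @ $17.50 = $1,487.50
Ending inventory: 85 @ $17.50 + 155 @ $13.25 = $3,541.25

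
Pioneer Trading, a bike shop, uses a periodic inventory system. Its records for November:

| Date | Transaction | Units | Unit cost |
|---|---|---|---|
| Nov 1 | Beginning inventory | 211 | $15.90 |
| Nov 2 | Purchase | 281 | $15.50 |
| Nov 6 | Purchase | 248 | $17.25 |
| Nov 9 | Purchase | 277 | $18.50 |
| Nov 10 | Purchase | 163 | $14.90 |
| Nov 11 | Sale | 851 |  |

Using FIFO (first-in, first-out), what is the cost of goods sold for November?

COGS = $14,041.90

Nov 11, 851 sold [FIFO — oldest first]: 211 @ $15.90 + 281 @ $15.50 + 248 @ $17.25 + 111 @ $18.50 = $14,041.90
Ending inventory: 166 @ $18.50 + 163 @ $14.90 = $5,499.70
Check: goods available $19,541.60 = COGS $14,041.90 + ending $5,499.70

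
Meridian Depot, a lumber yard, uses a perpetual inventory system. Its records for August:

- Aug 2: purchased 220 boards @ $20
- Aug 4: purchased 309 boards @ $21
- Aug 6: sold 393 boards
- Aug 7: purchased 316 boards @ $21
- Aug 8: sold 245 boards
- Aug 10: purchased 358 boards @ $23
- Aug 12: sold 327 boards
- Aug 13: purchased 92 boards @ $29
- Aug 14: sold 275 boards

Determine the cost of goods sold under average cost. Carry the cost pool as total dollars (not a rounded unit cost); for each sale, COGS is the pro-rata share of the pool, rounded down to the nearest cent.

COGS = $27,100.88

After Aug 2: 220 on hand, pool $4,400.00 (≈ $20.0000 each)
After Aug 4: 529 on hand, pool $10,889.00 (≈ $20.5841 each)
Aug 6, sell 393: 393/529 × $10,889.00 → $8,089.55
After Aug 7: 452 on hand, pool $9,435.45 (≈ $20.8749 each)
Aug 8, sell 245: 245/452 × $9,435.45 → $5,114.34
After Aug 10: 565 on hand, pool $12,555.11 (≈ $22.2214 each)
Aug 12, sell 327: 327/565 × $12,555.11 → $7,266.40
After Aug 13: 330 on hand, pool $7,956.71 (≈ $24.1112 each)
Aug 14, sell 275: 275/330 × $7,956.71 → $6,630.59
Total COGS = $8,089.55 + $5,114.34 + $7,266.40 + $6,630.59 = $27,100.88
Ending inventory (cost pool remaining) = $1,326.12
Check: goods available $28,427.00 = COGS $27,100.88 + ending $1,326.12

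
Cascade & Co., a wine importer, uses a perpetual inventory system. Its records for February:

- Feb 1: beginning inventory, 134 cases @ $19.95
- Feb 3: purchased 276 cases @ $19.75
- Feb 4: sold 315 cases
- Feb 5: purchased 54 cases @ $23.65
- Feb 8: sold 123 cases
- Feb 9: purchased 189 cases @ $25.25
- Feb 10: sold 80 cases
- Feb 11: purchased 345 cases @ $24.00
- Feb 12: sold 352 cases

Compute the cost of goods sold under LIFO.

Feb 4, 315 sold [LIFO — newest first]: 276 @ $19.75 + 39 @ $19.95 = $6,229.05
Feb 8, 123 sold [LIFO — newest first]: 54 @ $23.65 + 69 @ $19.95 = $2,653.65
Feb 10, 80 sold [LIFO — newest first]: 80 @ $25.25 = $2,020.00
Feb 12, 352 sold [LIFO — newest first]: 345 @ $24.00 + 7 @ $25.25 = $8,456.75
Total COGS = $6,229.05 + $2,653.65 + $2,020.00 + $8,456.75 = $19,359.45
Ending inventory: 26 @ $19.95 + 102 @ $25.25 = $3,094.20

COGS = $19,359.45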